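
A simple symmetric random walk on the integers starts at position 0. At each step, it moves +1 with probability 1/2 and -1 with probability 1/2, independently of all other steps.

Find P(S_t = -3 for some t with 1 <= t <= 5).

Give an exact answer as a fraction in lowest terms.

Count via complement. Let g(t,s) = #length-t paths at position s with S_1..S_t all ≠ -3.
g(t,s) = g(t-1,s-1) + g(t-1,s+1) for s ≠ -3; g(t,-3) = 0.
t=0: g(0,0)=1
t=1: g(1,-1)=1 g(1,1)=1
t=2: g(2,-2)=1 g(2,0)=2 g(2,2)=1
t=3: g(3,-1)=3 g(3,1)=3 g(3,3)=1
t=4: g(4,-2)=3 g(4,0)=6 g(4,2)=4 g(4,4)=1
t=5: g(5,-1)=9 g(5,1)=10 g(5,3)=5 g(5,5)=1
Paths never hitting -3: Σ_s g(5,s) = 25
Paths hitting -3: 2^5 - 25 = 7
P = 7/32 = 7/32

Answer: 7/32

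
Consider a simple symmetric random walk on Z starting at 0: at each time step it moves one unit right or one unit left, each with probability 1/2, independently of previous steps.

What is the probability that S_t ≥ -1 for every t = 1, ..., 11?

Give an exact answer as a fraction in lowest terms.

Let f(t,s) = #length-t paths at position s with S_1..S_t all ≥ -1.
f(t,s) = f(t-1,s-1) + f(t-1,s+1) for s ≥ -1; f(t,s) = 0 for s < -1.
t=0: f(0,0)=1
t=1: f(1,-1)=1 f(1,1)=1
t=2: f(2,0)=2 f(2,2)=1
t=3: f(3,-1)=2 f(3,1)=3 f(3,3)=1
t=4: f(4,0)=5 f(4,2)=4 f(4,4)=1
t=5: f(5,-1)=5 f(5,1)=9 f(5,3)=5 f(5,5)=1
t=6: f(6,0)=14 f(6,2)=14 f(6,4)=6 f(6,6)=1
t=7: f(7,-1)=14 f(7,1)=28 f(7,3)=20 f(7,5)=7 f(7,7)=1
t=8: f(8,0)=42 f(8,2)=48 f(8,4)=27 f(8,6)=8 f(8,8)=1
t=9: f(9,-1)=42 f(9,1)=90 f(9,3)=75 f(9,5)=35 f(9,7)=9 f(9,9)=1
t=10: f(10,0)=132 f(10,2)=165 f(10,4)=110 f(10,6)=44 f(10,8)=10 f(10,10)=1
t=11: f(11,-1)=132 f(11,1)=297 f(11,3)=275 f(11,5)=154 f(11,7)=54 f(11,9)=11 f(11,11)=1
Σ_s f(11,s) = 924
P = 924/2048 = 231/512

Answer: 231/512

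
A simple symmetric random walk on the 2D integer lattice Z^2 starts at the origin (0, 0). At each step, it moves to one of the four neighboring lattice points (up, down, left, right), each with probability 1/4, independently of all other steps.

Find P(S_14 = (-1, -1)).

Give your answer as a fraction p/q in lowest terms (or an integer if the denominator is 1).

Let h be the number of horizontal steps (so 14-h are vertical). To end at (-1,-1) need (h-1)/2 right-steps and ((14-h)-1)/2 up-steps.
Sum over h with 1 ≤ h ≤ 13, h ≡ 1 (mod 2), 14-h ≡ 1 (mod 2):
h=1: C(14,1)·C(1,0)·C(13,6) = 14·1·1716 = 24024
h=3: C(14,3)·C(3,1)·C(11,5) = 364·3·462 = 504504
h=5: C(14,5)·C(5,2)·C(9,4) = 2002·10·126 = 2522520
h=7: C(14,7)·C(7,3)·C(7,3) = 3432·35·35 = 4204200
h=9: C(14,9)·C(9,4)·C(5,2) = 2002·126·10 = 2522520
h=11: C(14,11)·C(11,5)·C(3,1) = 364·462·3 = 504504
h=13: C(14,13)·C(13,6)·C(1,0) = 14·1716·1 = 24024
Total favorable: 10306296
Total paths: 4^14 = 268435456
P = 10306296/268435456 = 1288287/33554432

Answer: 1288287/33554432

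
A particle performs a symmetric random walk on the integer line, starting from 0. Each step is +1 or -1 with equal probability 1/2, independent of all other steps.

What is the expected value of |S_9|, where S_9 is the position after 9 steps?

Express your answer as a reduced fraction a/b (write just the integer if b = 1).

S_9 takes values m ≡ 1 (mod 2) with |m| ≤ 9; P(S_9=m) = C(9,(9+m)/2)/2^9.
Total paths: 2^9 = 512
Distribution: P(S=-9)=1/512, P(S=-7)=9/512, P(S=-5)=36/512, P(S=-3)=84/512, P(S=-1)=126/512, P(S=1)=126/512, P(S=3)=84/512, P(S=5)=36/512, P(S=7)=9/512, P(S=9)=1/512
E[|S_9|] = Σ_m |m|·P(S_9=m) = 1260/512 = 315/128

Answer: 315/128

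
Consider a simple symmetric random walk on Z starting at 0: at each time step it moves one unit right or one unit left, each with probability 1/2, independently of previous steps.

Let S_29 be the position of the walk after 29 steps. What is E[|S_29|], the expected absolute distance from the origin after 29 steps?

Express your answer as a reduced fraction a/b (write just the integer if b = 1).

Answer: 145422675/33554432

Derivation:
S_29 takes values m ≡ 1 (mod 2) with |m| ≤ 29; P(S_29=m) = C(29,(29+m)/2)/2^29.
Total paths: 2^29 = 536870912
Distribution: P(S=-29)=1/536870912, P(S=-27)=29/536870912, P(S=-25)=406/536870912, P(S=-23)=3654/536870912, P(S=-21)=23751/536870912, P(S=-19)=118755/536870912, P(S=-17)=475020/536870912, P(S=-15)=1560780/536870912, P(S=-13)=4292145/536870912, P(S=-11)=10015005/536870912, P(S=-9)=20030010/536870912, P(S=-7)=34597290/536870912, P(S=-5)=51895935/536870912, P(S=-3)=67863915/536870912, P(S=-1)=77558760/536870912, P(S=1)=77558760/536870912, P(S=3)=67863915/536870912, P(S=5)=51895935/536870912, P(S=7)=34597290/536870912, P(S=9)=20030010/536870912, P(S=11)=10015005/536870912, P(S=13)=4292145/536870912, P(S=15)=1560780/536870912, P(S=17)=475020/536870912, P(S=19)=118755/536870912, P(S=21)=23751/536870912, P(S=23)=3654/536870912, P(S=25)=406/536870912, P(S=27)=29/536870912, P(S=29)=1/536870912
E[|S_29|] = Σ_m |m|·P(S_29=m) = 2326762800/536870912 = 145422675/33554432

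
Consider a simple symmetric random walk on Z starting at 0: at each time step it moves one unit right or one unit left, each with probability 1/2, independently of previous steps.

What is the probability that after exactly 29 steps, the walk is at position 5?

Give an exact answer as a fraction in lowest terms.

To reach position 5 after 29 steps: need 17 steps of +1 and 12 of -1.
Favorable paths: C(29,17) = 51895935
Total paths: 2^29 = 536870912
P = 51895935/536870912 = 51895935/536870912

Answer: 51895935/536870912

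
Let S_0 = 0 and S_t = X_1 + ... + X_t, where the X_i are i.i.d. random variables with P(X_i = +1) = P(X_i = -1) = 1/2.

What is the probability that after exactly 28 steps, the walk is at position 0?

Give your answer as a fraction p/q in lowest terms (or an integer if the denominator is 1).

To return to 0 after 28 steps: need exactly 14 steps of +1 and 14 of -1.
Favorable paths: C(28,14) = 40116600
Total paths: 2^28 = 268435456
P = 40116600/268435456 = 5014575/33554432

Answer: 5014575/33554432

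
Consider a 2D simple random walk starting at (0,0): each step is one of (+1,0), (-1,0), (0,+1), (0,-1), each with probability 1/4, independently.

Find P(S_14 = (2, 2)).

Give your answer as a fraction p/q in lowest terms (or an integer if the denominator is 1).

Answer: 429429/16777216

Derivation:
Let h be the number of horizontal steps (so 14-h are vertical). To end at (2,2) need (h+2)/2 right-steps and ((14-h)+2)/2 up-steps.
Sum over h with 2 ≤ h ≤ 12, h ≡ 0 (mod 2), 14-h ≡ 0 (mod 2):
h=2: C(14,2)·C(2,2)·C(12,7) = 91·1·792 = 72072
h=4: C(14,4)·C(4,3)·C(10,6) = 1001·4·210 = 840840
h=6: C(14,6)·C(6,4)·C(8,5) = 3003·15·56 = 2522520
h=8: C(14,8)·C(8,5)·C(6,4) = 3003·56·15 = 2522520
h=10: C(14,10)·C(10,6)·C(4,3) = 1001·210·4 = 840840
h=12: C(14,12)·C(12,7)·C(2,2) = 91·792·1 = 72072
Total favorable: 6870864
Total paths: 4^14 = 268435456
P = 6870864/268435456 = 429429/16777216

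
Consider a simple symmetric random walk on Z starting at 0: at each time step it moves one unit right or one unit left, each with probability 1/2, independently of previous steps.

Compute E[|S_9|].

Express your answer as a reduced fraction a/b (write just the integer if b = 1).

Answer: 315/128

Derivation:
S_9 takes values m ≡ 1 (mod 2) with |m| ≤ 9; P(S_9=m) = C(9,(9+m)/2)/2^9.
Total paths: 2^9 = 512
Distribution: P(S=-9)=1/512, P(S=-7)=9/512, P(S=-5)=36/512, P(S=-3)=84/512, P(S=-1)=126/512, P(S=1)=126/512, P(S=3)=84/512, P(S=5)=36/512, P(S=7)=9/512, P(S=9)=1/512
E[|S_9|] = Σ_m |m|·P(S_9=m) = 1260/512 = 315/128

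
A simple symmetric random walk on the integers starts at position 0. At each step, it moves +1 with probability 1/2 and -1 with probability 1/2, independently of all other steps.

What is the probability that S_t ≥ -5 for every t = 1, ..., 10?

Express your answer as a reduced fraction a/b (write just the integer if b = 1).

Let f(t,s) = #length-t paths at position s with S_1..S_t all ≥ -5.
f(t,s) = f(t-1,s-1) + f(t-1,s+1) for s ≥ -5; f(t,s) = 0 for s < -5.
t=0: f(0,0)=1
t=1: f(1,-1)=1 f(1,1)=1
t=2: f(2,-2)=1 f(2,0)=2 f(2,2)=1
t=3: f(3,-3)=1 f(3,-1)=3 f(3,1)=3 f(3,3)=1
t=4: f(4,-4)=1 f(4,-2)=4 f(4,0)=6 f(4,2)=4 f(4,4)=1
t=5: f(5,-5)=1 f(5,-3)=5 f(5,-1)=10 f(5,1)=10 f(5,3)=5 f(5,5)=1
t=6: f(6,-4)=6 f(6,-2)=15 f(6,0)=20 f(6,2)=15 f(6,4)=6 f(6,6)=1
t=7: f(7,-5)=6 f(7,-3)=21 f(7,-1)=35 f(7,1)=35 f(7,3)=21 f(7,5)=7 f(7,7)=1
t=8: f(8,-4)=27 f(8,-2)=56 f(8,0)=70 f(8,2)=56 f(8,4)=28 f(8,6)=8 f(8,8)=1
t=9: f(9,-5)=27 f(9,-3)=83 f(9,-1)=126 f(9,1)=126 f(9,3)=84 f(9,5)=36 f(9,7)=9 f(9,9)=1
t=10: f(10,-4)=110 f(10,-2)=209 f(10,0)=252 f(10,2)=210 f(10,4)=120 f(10,6)=45 f(10,8)=10 f(10,10)=1
Σ_s f(10,s) = 957
P = 957/1024 = 957/1024

Answer: 957/1024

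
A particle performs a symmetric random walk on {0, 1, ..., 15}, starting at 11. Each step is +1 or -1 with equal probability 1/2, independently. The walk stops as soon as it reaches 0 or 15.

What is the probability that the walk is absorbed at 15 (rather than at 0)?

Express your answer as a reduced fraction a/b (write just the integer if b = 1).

Symmetric walk (p = 1/2): the harmonic-function argument gives P(hit 15 before 0 | start at 11) = a/N.
P = 11/15 = 11/15

Answer: 11/15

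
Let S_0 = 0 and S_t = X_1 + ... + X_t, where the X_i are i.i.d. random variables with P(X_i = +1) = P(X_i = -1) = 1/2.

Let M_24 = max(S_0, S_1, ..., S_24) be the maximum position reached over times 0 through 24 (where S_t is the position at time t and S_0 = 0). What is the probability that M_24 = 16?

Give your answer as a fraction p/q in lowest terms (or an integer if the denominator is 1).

Answer: 5313/8388608

Derivation:
Let M_24 = max(S_0,...,S_24). Use the reflection principle: for j ≥ 1, #{paths with M_24 ≥ j} = #{S_24 ≥ j} + #{S_24 ≥ j+1}.
By reflection, #{M_24 ≥ 16} = #{S_24 ≥ 16} + #{S_24 ≥ 17} = 12951 + 2325 = 15276.
#{M_24 ≥ 17} = #{S_24 ≥ 17} + #{S_24 ≥ 18} = 2325 + 2325 = 4650.
#{M_24 = 16} = 15276 - 4650 = 10626.
P(M_24 = 16) = 10626/16777216 = 5313/8388608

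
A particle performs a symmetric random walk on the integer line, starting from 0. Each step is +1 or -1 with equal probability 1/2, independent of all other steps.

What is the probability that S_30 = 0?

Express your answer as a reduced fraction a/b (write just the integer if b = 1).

To return to 0 after 30 steps: need exactly 15 steps of +1 and 15 of -1.
Favorable paths: C(30,15) = 155117520
Total paths: 2^30 = 1073741824
P = 155117520/1073741824 = 9694845/67108864

Answer: 9694845/67108864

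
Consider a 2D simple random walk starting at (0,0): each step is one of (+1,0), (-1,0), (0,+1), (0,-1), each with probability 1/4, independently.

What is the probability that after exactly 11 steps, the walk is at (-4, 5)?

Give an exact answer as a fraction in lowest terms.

Answer: 2541/2097152

Derivation:
Let h be the number of horizontal steps (so 11-h are vertical). To end at (-4,5) need (h-4)/2 right-steps and ((11-h)+5)/2 up-steps.
Sum over h with 4 ≤ h ≤ 6, h ≡ 0 (mod 2), 11-h ≡ 1 (mod 2):
h=4: C(11,4)·C(4,0)·C(7,6) = 330·1·7 = 2310
h=6: C(11,6)·C(6,1)·C(5,5) = 462·6·1 = 2772
Total favorable: 5082
Total paths: 4^11 = 4194304
P = 5082/4194304 = 2541/2097152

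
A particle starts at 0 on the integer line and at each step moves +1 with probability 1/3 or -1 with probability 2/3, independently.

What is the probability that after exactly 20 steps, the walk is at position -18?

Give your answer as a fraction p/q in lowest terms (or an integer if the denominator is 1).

Answer: 10485760/3486784401

Derivation:
To reach position -18 after 20 steps: need 1 step of +1 and 19 steps of -1.
Number of such sequences: C(20,1) = 20
Each has probability (1/3)^1 · (2/3)^19 = 524288/3486784401
P = 20 · 524288/3486784401 = 10485760/3486784401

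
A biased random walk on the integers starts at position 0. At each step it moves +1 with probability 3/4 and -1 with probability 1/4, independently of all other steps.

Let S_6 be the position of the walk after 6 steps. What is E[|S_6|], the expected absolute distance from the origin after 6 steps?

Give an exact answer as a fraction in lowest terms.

Answer: 1623/512

Derivation:
S_6 takes values m ≡ 0 (mod 2) with |m| ≤ 6; P(S_6=m) = C(6,(6+m)/2) · (3/4)^((6+m)/2) · (1/4)^((6-m)/2).
Distribution: P(S=-6)=1/4096, P(S=-4)=9/2048, P(S=-2)=135/4096, P(S=0)=135/1024, P(S=2)=1215/4096, P(S=4)=729/2048, P(S=6)=729/4096
E[|S_6|] = Σ_m |m|·P(S_6=m) = 1623/512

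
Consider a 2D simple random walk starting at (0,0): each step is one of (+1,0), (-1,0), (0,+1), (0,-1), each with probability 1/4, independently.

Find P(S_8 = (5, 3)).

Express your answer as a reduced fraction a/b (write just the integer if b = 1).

Answer: 7/8192

Derivation:
Let h be the number of horizontal steps (so 8-h are vertical). To end at (5,3) need (h+5)/2 right-steps and ((8-h)+3)/2 up-steps.
Sum over h with 5 ≤ h ≤ 5, h ≡ 1 (mod 2), 8-h ≡ 1 (mod 2):
h=5: C(8,5)·C(5,5)·C(3,3) = 56·1·1 = 56
Total favorable: 56
Total paths: 4^8 = 65536
P = 56/65536 = 7/8192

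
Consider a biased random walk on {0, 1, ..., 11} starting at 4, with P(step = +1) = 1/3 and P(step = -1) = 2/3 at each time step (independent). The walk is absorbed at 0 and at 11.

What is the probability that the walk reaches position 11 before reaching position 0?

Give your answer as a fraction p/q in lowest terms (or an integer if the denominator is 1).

Biased walk: p = 1/3, q = 2/3, r = q/p = 2
Gambler's ruin: P(hit 11 before 0 | start at 4) = (1 - r^a)/(1 - r^N)
r^4 = 16; r^11 = 2048
P = (1 - 16) / (1 - 2048) = -15 / -2047 = 15/2047

Answer: 15/2047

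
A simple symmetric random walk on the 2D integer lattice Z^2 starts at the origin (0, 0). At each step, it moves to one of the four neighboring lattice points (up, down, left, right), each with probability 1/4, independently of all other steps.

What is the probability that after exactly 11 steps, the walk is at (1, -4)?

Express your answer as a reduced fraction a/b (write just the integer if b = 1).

Let h be the number of horizontal steps (so 11-h are vertical). To end at (1,-4) need (h+1)/2 right-steps and ((11-h)-4)/2 up-steps.
Sum over h with 1 ≤ h ≤ 7, h ≡ 1 (mod 2), 11-h ≡ 0 (mod 2):
h=1: C(11,1)·C(1,1)·C(10,3) = 11·1·120 = 1320
h=3: C(11,3)·C(3,2)·C(8,2) = 165·3·28 = 13860
h=5: C(11,5)·C(5,3)·C(6,1) = 462·10·6 = 27720
h=7: C(11,7)·C(7,4)·C(4,0) = 330·35·1 = 11550
Total favorable: 54450
Total paths: 4^11 = 4194304
P = 54450/4194304 = 27225/2097152

Answer: 27225/2097152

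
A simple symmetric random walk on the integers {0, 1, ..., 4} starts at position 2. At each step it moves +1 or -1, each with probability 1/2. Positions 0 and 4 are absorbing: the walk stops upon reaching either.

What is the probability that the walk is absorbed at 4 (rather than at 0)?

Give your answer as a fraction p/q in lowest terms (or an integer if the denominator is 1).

Symmetric walk (p = 1/2): the harmonic-function argument gives P(hit 4 before 0 | start at 2) = a/N.
P = 2/4 = 1/2

Answer: 1/2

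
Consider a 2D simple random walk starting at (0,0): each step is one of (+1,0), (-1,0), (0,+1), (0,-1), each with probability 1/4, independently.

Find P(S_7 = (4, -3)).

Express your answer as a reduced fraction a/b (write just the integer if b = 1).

Answer: 35/16384

Derivation:
Let h be the number of horizontal steps (so 7-h are vertical). To end at (4,-3) need (h+4)/2 right-steps and ((7-h)-3)/2 up-steps.
Sum over h with 4 ≤ h ≤ 4, h ≡ 0 (mod 2), 7-h ≡ 1 (mod 2):
h=4: C(7,4)·C(4,4)·C(3,0) = 35·1·1 = 35
Total favorable: 35
Total paths: 4^7 = 16384
P = 35/16384 = 35/16384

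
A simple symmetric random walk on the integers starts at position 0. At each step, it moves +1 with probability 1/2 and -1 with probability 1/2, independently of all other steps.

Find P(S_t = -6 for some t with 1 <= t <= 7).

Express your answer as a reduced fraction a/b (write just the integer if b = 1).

Count via complement. Let g(t,s) = #length-t paths at position s with S_1..S_t all ≠ -6.
g(t,s) = g(t-1,s-1) + g(t-1,s+1) for s ≠ -6; g(t,-6) = 0.
t=0: g(0,0)=1
t=1: g(1,-1)=1 g(1,1)=1
t=2: g(2,-2)=1 g(2,0)=2 g(2,2)=1
t=3: g(3,-3)=1 g(3,-1)=3 g(3,1)=3 g(3,3)=1
t=4: g(4,-4)=1 g(4,-2)=4 g(4,0)=6 g(4,2)=4 g(4,4)=1
t=5: g(5,-5)=1 g(5,-3)=5 g(5,-1)=10 g(5,1)=10 g(5,3)=5 g(5,5)=1
t=6: g(6,-4)=6 g(6,-2)=15 g(6,0)=20 g(6,2)=15 g(6,4)=6 g(6,6)=1
t=7: g(7,-5)=6 g(7,-3)=21 g(7,-1)=35 g(7,1)=35 g(7,3)=21 g(7,5)=7 g(7,7)=1
Paths never hitting -6: Σ_s g(7,s) = 126
Paths hitting -6: 2^7 - 126 = 2
P = 2/128 = 1/64

Answer: 1/64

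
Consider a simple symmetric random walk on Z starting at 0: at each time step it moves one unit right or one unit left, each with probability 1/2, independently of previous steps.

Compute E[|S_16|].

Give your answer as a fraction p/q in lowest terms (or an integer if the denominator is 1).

S_16 takes values m ≡ 0 (mod 2) with |m| ≤ 16; P(S_16=m) = C(16,(16+m)/2)/2^16.
Total paths: 2^16 = 65536
Distribution: P(S=-16)=1/65536, P(S=-14)=16/65536, P(S=-12)=120/65536, P(S=-10)=560/65536, P(S=-8)=1820/65536, P(S=-6)=4368/65536, P(S=-4)=8008/65536, P(S=-2)=11440/65536, P(S=0)=12870/65536, P(S=2)=11440/65536, P(S=4)=8008/65536, P(S=6)=4368/65536, P(S=8)=1820/65536, P(S=10)=560/65536, P(S=12)=120/65536, P(S=14)=16/65536, P(S=16)=1/65536
E[|S_16|] = Σ_m |m|·P(S_16=m) = 205920/65536 = 6435/2048

Answer: 6435/2048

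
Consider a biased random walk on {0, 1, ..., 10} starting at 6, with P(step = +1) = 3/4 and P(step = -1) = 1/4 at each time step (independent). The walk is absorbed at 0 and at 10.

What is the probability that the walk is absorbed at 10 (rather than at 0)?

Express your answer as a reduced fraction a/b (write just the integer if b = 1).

Answer: 7371/7381

Derivation:
Biased walk: p = 3/4, q = 1/4, r = q/p = 1/3
Gambler's ruin: P(hit 10 before 0 | start at 6) = (1 - r^a)/(1 - r^N)
r^6 = 1/729; r^10 = 1/59049
P = (1 - 1/729) / (1 - 1/59049) = 728/729 / 59048/59049 = 7371/7381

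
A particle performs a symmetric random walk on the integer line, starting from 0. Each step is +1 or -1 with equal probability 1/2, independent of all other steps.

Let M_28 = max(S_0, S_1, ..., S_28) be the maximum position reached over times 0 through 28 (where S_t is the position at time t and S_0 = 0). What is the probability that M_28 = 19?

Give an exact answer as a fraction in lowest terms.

Let M_28 = max(S_0,...,S_28). Use the reflection principle: for j ≥ 1, #{paths with M_28 ≥ j} = #{S_28 ≥ j} + #{S_28 ≥ j+1}.
By reflection, #{M_28 ≥ 19} = #{S_28 ≥ 19} + #{S_28 ≥ 20} = 24158 + 24158 = 48316.
#{M_28 ≥ 20} = #{S_28 ≥ 20} + #{S_28 ≥ 21} = 24158 + 3683 = 27841.
#{M_28 = 19} = 48316 - 27841 = 20475.
P(M_28 = 19) = 20475/268435456 = 20475/268435456

Answer: 20475/268435456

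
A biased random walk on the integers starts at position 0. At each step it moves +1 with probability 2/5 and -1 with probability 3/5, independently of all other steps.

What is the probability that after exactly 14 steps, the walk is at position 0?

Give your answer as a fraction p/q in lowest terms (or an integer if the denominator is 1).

To be at 0 after 14 steps: need exactly 7 steps of +1 and 7 of -1.
Number of such sequences: C(14,7) = 3432
Each has probability (2/5)^7 · (3/5)^7 = 279936/6103515625
P = 3432 · 279936/6103515625 = 960740352/6103515625

Answer: 960740352/6103515625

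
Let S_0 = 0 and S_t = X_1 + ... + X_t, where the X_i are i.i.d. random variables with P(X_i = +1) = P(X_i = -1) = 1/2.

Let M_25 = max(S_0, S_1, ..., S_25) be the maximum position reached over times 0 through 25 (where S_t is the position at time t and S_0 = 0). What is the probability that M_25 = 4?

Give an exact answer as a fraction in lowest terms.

Let M_25 = max(S_0,...,S_25). Use the reflection principle: for j ≥ 1, #{paths with M_25 ≥ j} = #{S_25 ≥ j} + #{S_25 ≥ j+1}.
By reflection, #{M_25 ≥ 4} = #{S_25 ≥ 4} + #{S_25 ≥ 5} = 7119516 + 7119516 = 14239032.
#{M_25 ≥ 5} = #{S_25 ≥ 5} + #{S_25 ≥ 6} = 7119516 + 3850756 = 10970272.
#{M_25 = 4} = 14239032 - 10970272 = 3268760.
P(M_25 = 4) = 3268760/33554432 = 408595/4194304

Answer: 408595/4194304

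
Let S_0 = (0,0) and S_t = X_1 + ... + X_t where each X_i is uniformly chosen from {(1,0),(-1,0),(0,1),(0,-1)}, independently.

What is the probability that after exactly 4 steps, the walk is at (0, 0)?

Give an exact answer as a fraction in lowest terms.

Answer: 9/64

Derivation:
Let h be the number of horizontal steps (so 4-h are vertical). To end at (0,0) need (h+0)/2 right-steps and ((4-h)+0)/2 up-steps.
Sum over h with 0 ≤ h ≤ 4, h ≡ 0 (mod 2), 4-h ≡ 0 (mod 2):
h=0: C(4,0)·C(0,0)·C(4,2) = 1·1·6 = 6
h=2: C(4,2)·C(2,1)·C(2,1) = 6·2·2 = 24
h=4: C(4,4)·C(4,2)·C(0,0) = 1·6·1 = 6
Total favorable: 36
Total paths: 4^4 = 256
P = 36/256 = 9/64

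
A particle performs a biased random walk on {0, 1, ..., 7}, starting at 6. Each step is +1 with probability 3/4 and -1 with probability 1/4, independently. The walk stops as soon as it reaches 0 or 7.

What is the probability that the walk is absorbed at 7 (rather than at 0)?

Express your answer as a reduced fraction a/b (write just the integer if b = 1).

Biased walk: p = 3/4, q = 1/4, r = q/p = 1/3
Gambler's ruin: P(hit 7 before 0 | start at 6) = (1 - r^a)/(1 - r^N)
r^6 = 1/729; r^7 = 1/2187
P = (1 - 1/729) / (1 - 1/2187) = 728/729 / 2186/2187 = 1092/1093

Answer: 1092/1093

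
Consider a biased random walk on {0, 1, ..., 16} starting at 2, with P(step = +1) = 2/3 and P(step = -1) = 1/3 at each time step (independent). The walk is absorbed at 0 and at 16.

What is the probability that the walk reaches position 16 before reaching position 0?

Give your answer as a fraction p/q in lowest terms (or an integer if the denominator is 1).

Answer: 16384/21845

Derivation:
Biased walk: p = 2/3, q = 1/3, r = q/p = 1/2
Gambler's ruin: P(hit 16 before 0 | start at 2) = (1 - r^a)/(1 - r^N)
r^2 = 1/4; r^16 = 1/65536
P = (1 - 1/4) / (1 - 1/65536) = 3/4 / 65535/65536 = 16384/21845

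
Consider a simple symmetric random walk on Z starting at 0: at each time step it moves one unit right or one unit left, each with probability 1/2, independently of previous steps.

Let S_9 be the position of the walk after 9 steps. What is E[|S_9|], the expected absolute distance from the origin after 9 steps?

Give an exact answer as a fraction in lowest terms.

S_9 takes values m ≡ 1 (mod 2) with |m| ≤ 9; P(S_9=m) = C(9,(9+m)/2)/2^9.
Total paths: 2^9 = 512
Distribution: P(S=-9)=1/512, P(S=-7)=9/512, P(S=-5)=36/512, P(S=-3)=84/512, P(S=-1)=126/512, P(S=1)=126/512, P(S=3)=84/512, P(S=5)=36/512, P(S=7)=9/512, P(S=9)=1/512
E[|S_9|] = Σ_m |m|·P(S_9=m) = 1260/512 = 315/128

Answer: 315/128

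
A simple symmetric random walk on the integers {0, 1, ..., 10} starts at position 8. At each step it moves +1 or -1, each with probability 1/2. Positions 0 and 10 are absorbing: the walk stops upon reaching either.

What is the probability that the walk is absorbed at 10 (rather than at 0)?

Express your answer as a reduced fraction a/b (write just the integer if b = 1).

Symmetric walk (p = 1/2): the harmonic-function argument gives P(hit 10 before 0 | start at 8) = a/N.
P = 8/10 = 4/5

Answer: 4/5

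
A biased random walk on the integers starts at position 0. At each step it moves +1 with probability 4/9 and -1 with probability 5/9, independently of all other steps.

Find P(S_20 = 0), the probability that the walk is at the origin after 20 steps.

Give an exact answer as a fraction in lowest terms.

Answer: 1891901440000000000/12157665459056928801

Derivation:
To be at 0 after 20 steps: need exactly 10 steps of +1 and 10 of -1.
Number of such sequences: C(20,10) = 184756
Each has probability (4/9)^10 · (5/9)^10 = 10240000000000/12157665459056928801
P = 184756 · 10240000000000/12157665459056928801 = 1891901440000000000/12157665459056928801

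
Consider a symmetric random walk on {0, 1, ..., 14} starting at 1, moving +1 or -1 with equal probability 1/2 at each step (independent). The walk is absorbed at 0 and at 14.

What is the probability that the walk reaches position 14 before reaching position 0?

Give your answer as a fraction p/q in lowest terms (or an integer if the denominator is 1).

Answer: 1/14

Derivation:
Symmetric walk (p = 1/2): the harmonic-function argument gives P(hit 14 before 0 | start at 1) = a/N.
P = 1/14 = 1/14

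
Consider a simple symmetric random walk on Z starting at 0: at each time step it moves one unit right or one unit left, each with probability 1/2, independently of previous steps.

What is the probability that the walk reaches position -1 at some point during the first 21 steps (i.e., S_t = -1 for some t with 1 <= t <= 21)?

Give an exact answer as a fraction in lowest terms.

Answer: 436109/524288

Derivation:
Count via complement. Let g(t,s) = #length-t paths at position s with S_1..S_t all ≠ -1.
g(t,s) = g(t-1,s-1) + g(t-1,s+1) for s ≠ -1; g(t,-1) = 0.
t=0: g(0,0)=1
t=1: g(1,1)=1
t=2: g(2,0)=1 g(2,2)=1
t=3: g(3,1)=2 g(3,3)=1
t=4: g(4,0)=2 g(4,2)=3 g(4,4)=1
t=5: g(5,1)=5 g(5,3)=4 g(5,5)=1
t=6: g(6,0)=5 g(6,2)=9 g(6,4)=5 g(6,6)=1
t=7: g(7,1)=14 g(7,3)=14 g(7,5)=6 g(7,7)=1
t=8: g(8,0)=14 g(8,2)=28 g(8,4)=20 g(8,6)=7 g(8,8)=1
t=9: g(9,1)=42 g(9,3)=48 g(9,5)=27 g(9,7)=8 g(9,9)=1
t=10: g(10,0)=42 g(10,2)=90 g(10,4)=75 g(10,6)=35 g(10,8)=9 g(10,10)=1
t=11: g(11,1)=132 g(11,3)=165 g(11,5)=110 g(11,7)=44 g(11,9)=10 g(11,11)=1
t=12: g(12,0)=132 g(12,2)=297 g(12,4)=275 g(12,6)=154 g(12,8)=54 g(12,10)=11 g(12,12)=1
t=13: g(13,1)=429 g(13,3)=572 g(13,5)=429 g(13,7)=208 g(13,9)=65 g(13,11)=12 g(13,13)=1
t=14: g(14,0)=429 g(14,2)=1001 g(14,4)=1001 g(14,6)=637 g(14,8)=273 g(14,10)=77 g(14,12)=13 g(14,14)=1
t=15: g(15,1)=1430 g(15,3)=2002 g(15,5)=1638 g(15,7)=910 g(15,9)=350 g(15,11)=90 g(15,13)=14 g(15,15)=1
t=16: g(16,0)=1430 g(16,2)=3432 g(16,4)=3640 g(16,6)=2548 g(16,8)=1260 g(16,10)=440 g(16,12)=104 g(16,14)=15 g(16,16)=1
t=17: g(17,1)=4862 g(17,3)=7072 g(17,5)=6188 g(17,7)=3808 g(17,9)=1700 g(17,11)=544 g(17,13)=119 g(17,15)=16 g(17,17)=1
t=18: g(18,0)=4862 g(18,2)=11934 g(18,4)=13260 g(18,6)=9996 g(18,8)=5508 g(18,10)=2244 g(18,12)=663 g(18,14)=135 g(18,16)=17 g(18,18)=1
t=19: g(19,1)=16796 g(19,3)=25194 g(19,5)=23256 g(19,7)=15504 g(19,9)=7752 g(19,11)=2907 g(19,13)=798 g(19,15)=152 g(19,17)=18 g(19,19)=1
t=20: g(20,0)=16796 g(20,2)=41990 g(20,4)=48450 g(20,6)=38760 g(20,8)=23256 g(20,10)=10659 g(20,12)=3705 g(20,14)=950 g(20,16)=170 g(20,18)=19 g(20,20)=1
t=21: g(21,1)=58786 g(21,3)=90440 g(21,5)=87210 g(21,7)=62016 g(21,9)=33915 g(21,11)=14364 g(21,13)=4655 g(21,15)=1120 g(21,17)=189 g(21,19)=20 g(21,21)=1
Paths never hitting -1: Σ_s g(21,s) = 352716
Paths hitting -1: 2^21 - 352716 = 1744436
P = 1744436/2097152 = 436109/524288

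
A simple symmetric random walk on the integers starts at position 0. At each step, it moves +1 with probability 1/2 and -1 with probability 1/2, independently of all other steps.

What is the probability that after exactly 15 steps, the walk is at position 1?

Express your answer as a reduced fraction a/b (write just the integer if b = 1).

To reach position 1 after 15 steps: need 8 steps of +1 and 7 of -1.
Favorable paths: C(15,8) = 6435
Total paths: 2^15 = 32768
P = 6435/32768 = 6435/32768

Answer: 6435/32768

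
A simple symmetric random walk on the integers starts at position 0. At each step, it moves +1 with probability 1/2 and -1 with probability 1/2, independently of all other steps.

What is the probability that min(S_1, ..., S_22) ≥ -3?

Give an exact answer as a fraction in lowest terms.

Let f(t,s) = #length-t paths at position s with S_1..S_t all ≥ -3.
f(t,s) = f(t-1,s-1) + f(t-1,s+1) for s ≥ -3; f(t,s) = 0 for s < -3.
t=0: f(0,0)=1
t=1: f(1,-1)=1 f(1,1)=1
t=2: f(2,-2)=1 f(2,0)=2 f(2,2)=1
t=3: f(3,-3)=1 f(3,-1)=3 f(3,1)=3 f(3,3)=1
t=4: f(4,-2)=4 f(4,0)=6 f(4,2)=4 f(4,4)=1
t=5: f(5,-3)=4 f(5,-1)=10 f(5,1)=10 f(5,3)=5 f(5,5)=1
t=6: f(6,-2)=14 f(6,0)=20 f(6,2)=15 f(6,4)=6 f(6,6)=1
t=7: f(7,-3)=14 f(7,-1)=34 f(7,1)=35 f(7,3)=21 f(7,5)=7 f(7,7)=1
t=8: f(8,-2)=48 f(8,0)=69 f(8,2)=56 f(8,4)=28 f(8,6)=8 f(8,8)=1
t=9: f(9,-3)=48 f(9,-1)=117 f(9,1)=125 f(9,3)=84 f(9,5)=36 f(9,7)=9 f(9,9)=1
t=10: f(10,-2)=165 f(10,0)=242 f(10,2)=209 f(10,4)=120 f(10,6)=45 f(10,8)=10 f(10,10)=1
t=11: f(11,-3)=165 f(11,-1)=407 f(11,1)=451 f(11,3)=329 f(11,5)=165 f(11,7)=55 f(11,9)=11 f(11,11)=1
t=12: f(12,-2)=572 f(12,0)=858 f(12,2)=780 f(12,4)=494 f(12,6)=220 f(12,8)=66 f(12,10)=12 f(12,12)=1
t=13: f(13,-3)=572 f(13,-1)=1430 f(13,1)=1638 f(13,3)=1274 f(13,5)=714 f(13,7)=286 f(13,9)=78 f(13,11)=13 f(13,13)=1
t=14: f(14,-2)=2002 f(14,0)=3068 f(14,2)=2912 f(14,4)=1988 f(14,6)=1000 f(14,8)=364 f(14,10)=91 f(14,12)=14 f(14,14)=1
t=15: f(15,-3)=2002 f(15,-1)=5070 f(15,1)=5980 f(15,3)=4900 f(15,5)=2988 f(15,7)=1364 f(15,9)=455 f(15,11)=105 f(15,13)=15 f(15,15)=1
t=16: f(16,-2)=7072 f(16,0)=11050 f(16,2)=10880 f(16,4)=7888 f(16,6)=4352 f(16,8)=1819 f(16,10)=560 f(16,12)=120 f(16,14)=16 f(16,16)=1
t=17: f(17,-3)=7072 f(17,-1)=18122 f(17,1)=21930 f(17,3)=18768 f(17,5)=12240 f(17,7)=6171 f(17,9)=2379 f(17,11)=680 f(17,13)=136 f(17,15)=17 f(17,17)=1
t=18: f(18,-2)=25194 f(18,0)=40052 f(18,2)=40698 f(18,4)=31008 f(18,6)=18411 f(18,8)=8550 f(18,10)=3059 f(18,12)=816 f(18,14)=153 f(18,16)=18 f(18,18)=1
t=19: f(19,-3)=25194 f(19,-1)=65246 f(19,1)=80750 f(19,3)=71706 f(19,5)=49419 f(19,7)=26961 f(19,9)=11609 f(19,11)=3875 f(19,13)=969 f(19,15)=171 f(19,17)=19 f(19,19)=1
t=20: f(20,-2)=90440 f(20,0)=145996 f(20,2)=152456 f(20,4)=121125 f(20,6)=76380 f(20,8)=38570 f(20,10)=15484 f(20,12)=4844 f(20,14)=1140 f(20,16)=190 f(20,18)=20 f(20,20)=1
t=21: f(21,-3)=90440 f(21,-1)=236436 f(21,1)=298452 f(21,3)=273581 f(21,5)=197505 f(21,7)=114950 f(21,9)=54054 f(21,11)=20328 f(21,13)=5984 f(21,15)=1330 f(21,17)=210 f(21,19)=21 f(21,21)=1
t=22: f(22,-2)=326876 f(22,0)=534888 f(22,2)=572033 f(22,4)=471086 f(22,6)=312455 f(22,8)=169004 f(22,10)=74382 f(22,12)=26312 f(22,14)=7314 f(22,16)=1540 f(22,18)=231 f(22,20)=22 f(22,22)=1
Σ_s f(22,s) = 2496144
P = 2496144/4194304 = 156009/262144

Answer: 156009/262144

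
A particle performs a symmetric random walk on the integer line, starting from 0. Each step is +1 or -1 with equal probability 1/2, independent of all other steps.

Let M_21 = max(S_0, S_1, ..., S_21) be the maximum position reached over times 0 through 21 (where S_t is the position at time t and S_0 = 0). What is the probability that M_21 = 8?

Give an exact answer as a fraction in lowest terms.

Answer: 6783/262144

Derivation:
Let M_21 = max(S_0,...,S_21). Use the reflection principle: for j ≥ 1, #{paths with M_21 ≥ j} = #{S_21 ≥ j} + #{S_21 ≥ j+1}.
By reflection, #{M_21 ≥ 8} = #{S_21 ≥ 8} + #{S_21 ≥ 9} = 82160 + 82160 = 164320.
#{M_21 ≥ 9} = #{S_21 ≥ 9} + #{S_21 ≥ 10} = 82160 + 27896 = 110056.
#{M_21 = 8} = 164320 - 110056 = 54264.
P(M_21 = 8) = 54264/2097152 = 6783/262144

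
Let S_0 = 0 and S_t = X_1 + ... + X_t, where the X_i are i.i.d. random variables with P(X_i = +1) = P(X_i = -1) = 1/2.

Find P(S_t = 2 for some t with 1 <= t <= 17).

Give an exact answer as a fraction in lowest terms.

Answer: 20613/32768

Derivation:
Count via complement. Let g(t,s) = #length-t paths at position s with S_1..S_t all ≠ 2.
g(t,s) = g(t-1,s-1) + g(t-1,s+1) for s ≠ 2; g(t,2) = 0.
t=0: g(0,0)=1
t=1: g(1,-1)=1 g(1,1)=1
t=2: g(2,-2)=1 g(2,0)=2
t=3: g(3,-3)=1 g(3,-1)=3 g(3,1)=2
t=4: g(4,-4)=1 g(4,-2)=4 g(4,0)=5
t=5: g(5,-5)=1 g(5,-3)=5 g(5,-1)=9 g(5,1)=5
t=6: g(6,-6)=1 g(6,-4)=6 g(6,-2)=14 g(6,0)=14
t=7: g(7,-7)=1 g(7,-5)=7 g(7,-3)=20 g(7,-1)=28 g(7,1)=14
t=8: g(8,-8)=1 g(8,-6)=8 g(8,-4)=27 g(8,-2)=48 g(8,0)=42
t=9: g(9,-9)=1 g(9,-7)=9 g(9,-5)=35 g(9,-3)=75 g(9,-1)=90 g(9,1)=42
t=10: g(10,-10)=1 g(10,-8)=10 g(10,-6)=44 g(10,-4)=110 g(10,-2)=165 g(10,0)=132
t=11: g(11,-11)=1 g(11,-9)=11 g(11,-7)=54 g(11,-5)=154 g(11,-3)=275 g(11,-1)=297 g(11,1)=132
t=12: g(12,-12)=1 g(12,-10)=12 g(12,-8)=65 g(12,-6)=208 g(12,-4)=429 g(12,-2)=572 g(12,0)=429
t=13: g(13,-13)=1 g(13,-11)=13 g(13,-9)=77 g(13,-7)=273 g(13,-5)=637 g(13,-3)=1001 g(13,-1)=1001 g(13,1)=429
t=14: g(14,-14)=1 g(14,-12)=14 g(14,-10)=90 g(14,-8)=350 g(14,-6)=910 g(14,-4)=1638 g(14,-2)=2002 g(14,0)=1430
t=15: g(15,-15)=1 g(15,-13)=15 g(15,-11)=104 g(15,-9)=440 g(15,-7)=1260 g(15,-5)=2548 g(15,-3)=3640 g(15,-1)=3432 g(15,1)=1430
t=16: g(16,-16)=1 g(16,-14)=16 g(16,-12)=119 g(16,-10)=544 g(16,-8)=1700 g(16,-6)=3808 g(16,-4)=6188 g(16,-2)=7072 g(16,0)=4862
t=17: g(17,-17)=1 g(17,-15)=17 g(17,-13)=135 g(17,-11)=663 g(17,-9)=2244 g(17,-7)=5508 g(17,-5)=9996 g(17,-3)=13260 g(17,-1)=11934 g(17,1)=4862
Paths never hitting 2: Σ_s g(17,s) = 48620
Paths hitting 2: 2^17 - 48620 = 82452
P = 82452/131072 = 20613/32768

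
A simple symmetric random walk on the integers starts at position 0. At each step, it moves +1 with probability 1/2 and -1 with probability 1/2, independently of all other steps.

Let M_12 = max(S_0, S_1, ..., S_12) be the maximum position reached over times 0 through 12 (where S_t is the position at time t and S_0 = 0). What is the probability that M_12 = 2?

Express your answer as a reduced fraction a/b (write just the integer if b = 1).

Let M_12 = max(S_0,...,S_12). Use the reflection principle: for j ≥ 1, #{paths with M_12 ≥ j} = #{S_12 ≥ j} + #{S_12 ≥ j+1}.
By reflection, #{M_12 ≥ 2} = #{S_12 ≥ 2} + #{S_12 ≥ 3} = 1586 + 794 = 2380.
#{M_12 ≥ 3} = #{S_12 ≥ 3} + #{S_12 ≥ 4} = 794 + 794 = 1588.
#{M_12 = 2} = 2380 - 1588 = 792.
P(M_12 = 2) = 792/4096 = 99/512

Answer: 99/512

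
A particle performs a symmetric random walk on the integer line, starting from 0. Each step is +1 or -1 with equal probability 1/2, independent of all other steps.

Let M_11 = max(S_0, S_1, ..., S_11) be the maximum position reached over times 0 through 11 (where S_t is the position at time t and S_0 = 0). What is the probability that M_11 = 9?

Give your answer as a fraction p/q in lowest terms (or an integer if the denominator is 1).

Let M_11 = max(S_0,...,S_11). Use the reflection principle: for j ≥ 1, #{paths with M_11 ≥ j} = #{S_11 ≥ j} + #{S_11 ≥ j+1}.
By reflection, #{M_11 ≥ 9} = #{S_11 ≥ 9} + #{S_11 ≥ 10} = 12 + 1 = 13.
#{M_11 ≥ 10} = #{S_11 ≥ 10} + #{S_11 ≥ 11} = 1 + 1 = 2.
#{M_11 = 9} = 13 - 2 = 11.
P(M_11 = 9) = 11/2048 = 11/2048

Answer: 11/2048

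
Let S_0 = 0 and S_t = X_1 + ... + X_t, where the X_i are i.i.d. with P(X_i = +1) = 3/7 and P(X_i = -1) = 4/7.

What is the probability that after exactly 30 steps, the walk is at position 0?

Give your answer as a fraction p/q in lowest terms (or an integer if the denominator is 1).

Answer: 2389898977236332429967360/22539340290692258087863249

Derivation:
To be at 0 after 30 steps: need exactly 15 steps of +1 and 15 of -1.
Number of such sequences: C(30,15) = 155117520
Each has probability (3/7)^15 · (4/7)^15 = 15407021574586368/22539340290692258087863249
P = 155117520 · 15407021574586368/22539340290692258087863249 = 2389898977236332429967360/22539340290692258087863249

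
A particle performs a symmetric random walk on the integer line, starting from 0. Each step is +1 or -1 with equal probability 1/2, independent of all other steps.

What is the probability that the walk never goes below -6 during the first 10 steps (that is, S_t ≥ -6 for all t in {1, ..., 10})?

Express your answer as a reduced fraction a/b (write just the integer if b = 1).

Let f(t,s) = #length-t paths at position s with S_1..S_t all ≥ -6.
f(t,s) = f(t-1,s-1) + f(t-1,s+1) for s ≥ -6; f(t,s) = 0 for s < -6.
t=0: f(0,0)=1
t=1: f(1,-1)=1 f(1,1)=1
t=2: f(2,-2)=1 f(2,0)=2 f(2,2)=1
t=3: f(3,-3)=1 f(3,-1)=3 f(3,1)=3 f(3,3)=1
t=4: f(4,-4)=1 f(4,-2)=4 f(4,0)=6 f(4,2)=4 f(4,4)=1
t=5: f(5,-5)=1 f(5,-3)=5 f(5,-1)=10 f(5,1)=10 f(5,3)=5 f(5,5)=1
t=6: f(6,-6)=1 f(6,-4)=6 f(6,-2)=15 f(6,0)=20 f(6,2)=15 f(6,4)=6 f(6,6)=1
t=7: f(7,-5)=7 f(7,-3)=21 f(7,-1)=35 f(7,1)=35 f(7,3)=21 f(7,5)=7 f(7,7)=1
t=8: f(8,-6)=7 f(8,-4)=28 f(8,-2)=56 f(8,0)=70 f(8,2)=56 f(8,4)=28 f(8,6)=8 f(8,8)=1
t=9: f(9,-5)=35 f(9,-3)=84 f(9,-1)=126 f(9,1)=126 f(9,3)=84 f(9,5)=36 f(9,7)=9 f(9,9)=1
t=10: f(10,-6)=35 f(10,-4)=119 f(10,-2)=210 f(10,0)=252 f(10,2)=210 f(10,4)=120 f(10,6)=45 f(10,8)=10 f(10,10)=1
Σ_s f(10,s) = 1002
P = 1002/1024 = 501/512

Answer: 501/512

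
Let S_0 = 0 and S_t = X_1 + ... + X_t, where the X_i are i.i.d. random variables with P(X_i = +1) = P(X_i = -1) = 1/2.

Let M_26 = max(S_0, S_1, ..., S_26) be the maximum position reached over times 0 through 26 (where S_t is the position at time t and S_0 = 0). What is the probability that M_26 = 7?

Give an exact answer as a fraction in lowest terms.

Answer: 1562275/33554432

Derivation:
Let M_26 = max(S_0,...,S_26). Use the reflection principle: for j ≥ 1, #{paths with M_26 ≥ j} = #{S_26 ≥ j} + #{S_26 ≥ j+1}.
By reflection, #{M_26 ≥ 7} = #{S_26 ≥ 7} + #{S_26 ≥ 8} = 5658537 + 5658537 = 11317074.
#{M_26 ≥ 8} = #{S_26 ≥ 8} + #{S_26 ≥ 9} = 5658537 + 2533987 = 8192524.
#{M_26 = 7} = 11317074 - 8192524 = 3124550.
P(M_26 = 7) = 3124550/67108864 = 1562275/33554432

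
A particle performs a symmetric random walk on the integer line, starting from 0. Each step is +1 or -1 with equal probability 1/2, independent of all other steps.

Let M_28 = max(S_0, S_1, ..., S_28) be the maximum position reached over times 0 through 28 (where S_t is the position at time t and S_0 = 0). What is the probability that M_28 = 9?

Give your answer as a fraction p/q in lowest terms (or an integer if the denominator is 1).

Let M_28 = max(S_0,...,S_28). Use the reflection principle: for j ≥ 1, #{paths with M_28 ≥ j} = #{S_28 ≥ j} + #{S_28 ≥ j+1}.
By reflection, #{M_28 ≥ 9} = #{S_28 ≥ 9} + #{S_28 ≥ 10} = 11698223 + 11698223 = 23396446.
#{M_28 ≥ 10} = #{S_28 ≥ 10} + #{S_28 ≥ 11} = 11698223 + 4791323 = 16489546.
#{M_28 = 9} = 23396446 - 16489546 = 6906900.
P(M_28 = 9) = 6906900/268435456 = 1726725/67108864

Answer: 1726725/67108864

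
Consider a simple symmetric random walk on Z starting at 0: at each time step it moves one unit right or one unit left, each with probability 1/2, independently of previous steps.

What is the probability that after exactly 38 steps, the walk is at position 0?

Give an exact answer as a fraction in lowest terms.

To return to 0 after 38 steps: need exactly 19 steps of +1 and 19 of -1.
Favorable paths: C(38,19) = 35345263800
Total paths: 2^38 = 274877906944
P = 35345263800/274877906944 = 4418157975/34359738368

Answer: 4418157975/34359738368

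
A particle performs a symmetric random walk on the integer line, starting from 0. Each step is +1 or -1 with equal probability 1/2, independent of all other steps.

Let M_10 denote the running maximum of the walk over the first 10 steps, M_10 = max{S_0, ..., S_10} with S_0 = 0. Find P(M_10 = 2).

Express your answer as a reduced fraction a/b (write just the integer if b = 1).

Let M_10 = max(S_0,...,S_10). Use the reflection principle: for j ≥ 1, #{paths with M_10 ≥ j} = #{S_10 ≥ j} + #{S_10 ≥ j+1}.
By reflection, #{M_10 ≥ 2} = #{S_10 ≥ 2} + #{S_10 ≥ 3} = 386 + 176 = 562.
#{M_10 ≥ 3} = #{S_10 ≥ 3} + #{S_10 ≥ 4} = 176 + 176 = 352.
#{M_10 = 2} = 562 - 352 = 210.
P(M_10 = 2) = 210/1024 = 105/512

Answer: 105/512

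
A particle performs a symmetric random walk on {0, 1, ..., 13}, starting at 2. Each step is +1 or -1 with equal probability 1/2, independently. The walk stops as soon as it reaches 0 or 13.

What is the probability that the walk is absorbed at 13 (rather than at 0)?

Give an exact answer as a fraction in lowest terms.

Symmetric walk (p = 1/2): the harmonic-function argument gives P(hit 13 before 0 | start at 2) = a/N.
P = 2/13 = 2/13

Answer: 2/13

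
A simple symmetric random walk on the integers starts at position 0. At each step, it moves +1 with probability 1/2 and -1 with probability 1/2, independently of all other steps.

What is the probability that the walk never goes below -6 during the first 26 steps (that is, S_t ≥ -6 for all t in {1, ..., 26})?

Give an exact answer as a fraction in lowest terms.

Answer: 27895895/33554432

Derivation:
Let f(t,s) = #length-t paths at position s with S_1..S_t all ≥ -6.
f(t,s) = f(t-1,s-1) + f(t-1,s+1) for s ≥ -6; f(t,s) = 0 for s < -6.
t=0: f(0,0)=1
t=1: f(1,-1)=1 f(1,1)=1
t=2: f(2,-2)=1 f(2,0)=2 f(2,2)=1
t=3: f(3,-3)=1 f(3,-1)=3 f(3,1)=3 f(3,3)=1
t=4: f(4,-4)=1 f(4,-2)=4 f(4,0)=6 f(4,2)=4 f(4,4)=1
t=5: f(5,-5)=1 f(5,-3)=5 f(5,-1)=10 f(5,1)=10 f(5,3)=5 f(5,5)=1
t=6: f(6,-6)=1 f(6,-4)=6 f(6,-2)=15 f(6,0)=20 f(6,2)=15 f(6,4)=6 f(6,6)=1
t=7: f(7,-5)=7 f(7,-3)=21 f(7,-1)=35 f(7,1)=35 f(7,3)=21 f(7,5)=7 f(7,7)=1
t=8: f(8,-6)=7 f(8,-4)=28 f(8,-2)=56 f(8,0)=70 f(8,2)=56 f(8,4)=28 f(8,6)=8 f(8,8)=1
t=9: f(9,-5)=35 f(9,-3)=84 f(9,-1)=126 f(9,1)=126 f(9,3)=84 f(9,5)=36 f(9,7)=9 f(9,9)=1
t=10: f(10,-6)=35 f(10,-4)=119 f(10,-2)=210 f(10,0)=252 f(10,2)=210 f(10,4)=120 f(10,6)=45 f(10,8)=10 f(10,10)=1
t=11: f(11,-5)=154 f(11,-3)=329 f(11,-1)=462 f(11,1)=462 f(11,3)=330 f(11,5)=165 f(11,7)=55 f(11,9)=11 f(11,11)=1
t=12: f(12,-6)=154 f(12,-4)=483 f(12,-2)=791 f(12,0)=924 f(12,2)=792 f(12,4)=495 f(12,6)=220 f(12,8)=66 f(12,10)=12 f(12,12)=1
t=13: f(13,-5)=637 f(13,-3)=1274 f(13,-1)=1715 f(13,1)=1716 f(13,3)=1287 f(13,5)=715 f(13,7)=286 f(13,9)=78 f(13,11)=13 f(13,13)=1
t=14: f(14,-6)=637 f(14,-4)=1911 f(14,-2)=2989 f(14,0)=3431 f(14,2)=3003 f(14,4)=2002 f(14,6)=1001 f(14,8)=364 f(14,10)=91 f(14,12)=14 f(14,14)=1
t=15: f(15,-5)=2548 f(15,-3)=4900 f(15,-1)=6420 f(15,1)=6434 f(15,3)=5005 f(15,5)=3003 f(15,7)=1365 f(15,9)=455 f(15,11)=105 f(15,13)=15 f(15,15)=1
t=16: f(16,-6)=2548 f(16,-4)=7448 f(16,-2)=11320 f(16,0)=12854 f(16,2)=11439 f(16,4)=8008 f(16,6)=4368 f(16,8)=1820 f(16,10)=560 f(16,12)=120 f(16,14)=16 f(16,16)=1
t=17: f(17,-5)=9996 f(17,-3)=18768 f(17,-1)=24174 f(17,1)=24293 f(17,3)=19447 f(17,5)=12376 f(17,7)=6188 f(17,9)=2380 f(17,11)=680 f(17,13)=136 f(17,15)=17 f(17,17)=1
t=18: f(18,-6)=9996 f(18,-4)=28764 f(18,-2)=42942 f(18,0)=48467 f(18,2)=43740 f(18,4)=31823 f(18,6)=18564 f(18,8)=8568 f(18,10)=3060 f(18,12)=816 f(18,14)=153 f(18,16)=18 f(18,18)=1
t=19: f(19,-5)=38760 f(19,-3)=71706 f(19,-1)=91409 f(19,1)=92207 f(19,3)=75563 f(19,5)=50387 f(19,7)=27132 f(19,9)=11628 f(19,11)=3876 f(19,13)=969 f(19,15)=171 f(19,17)=19 f(19,19)=1
t=20: f(20,-6)=38760 f(20,-4)=110466 f(20,-2)=163115 f(20,0)=183616 f(20,2)=167770 f(20,4)=125950 f(20,6)=77519 f(20,8)=38760 f(20,10)=15504 f(20,12)=4845 f(20,14)=1140 f(20,16)=190 f(20,18)=20 f(20,20)=1
t=21: f(21,-5)=149226 f(21,-3)=273581 f(21,-1)=346731 f(21,1)=351386 f(21,3)=293720 f(21,5)=203469 f(21,7)=116279 f(21,9)=54264 f(21,11)=20349 f(21,13)=5985 f(21,15)=1330 f(21,17)=210 f(21,19)=21 f(21,21)=1
t=22: f(22,-6)=149226 f(22,-4)=422807 f(22,-2)=620312 f(22,0)=698117 f(22,2)=645106 f(22,4)=497189 f(22,6)=319748 f(22,8)=170543 f(22,10)=74613 f(22,12)=26334 f(22,14)=7315 f(22,16)=1540 f(22,18)=231 f(22,20)=22 f(22,22)=1
t=23: f(23,-5)=572033 f(23,-3)=1043119 f(23,-1)=1318429 f(23,1)=1343223 f(23,3)=1142295 f(23,5)=816937 f(23,7)=490291 f(23,9)=245156 f(23,11)=100947 f(23,13)=33649 f(23,15)=8855 f(23,17)=1771 f(23,19)=253 f(23,21)=23 f(23,23)=1
t=24: f(24,-6)=572033 f(24,-4)=1615152 f(24,-2)=2361548 f(24,0)=2661652 f(24,2)=2485518 f(24,4)=1959232 f(24,6)=1307228 f(24,8)=735447 f(24,10)=346103 f(24,12)=134596 f(24,14)=42504 f(24,16)=10626 f(24,18)=2024 f(24,20)=276 f(24,22)=24 f(24,24)=1
t=25: f(25,-5)=2187185 f(25,-3)=3976700 f(25,-1)=5023200 f(25,1)=5147170 f(25,3)=4444750 f(25,5)=3266460 f(25,7)=2042675 f(25,9)=1081550 f(25,11)=480699 f(25,13)=177100 f(25,15)=53130 f(25,17)=12650 f(25,19)=2300 f(25,21)=300 f(25,23)=25 f(25,25)=1
t=26: f(26,-6)=2187185 f(26,-4)=6163885 f(26,-2)=8999900 f(26,0)=10170370 f(26,2)=9591920 f(26,4)=7711210 f(26,6)=5309135 f(26,8)=3124225 f(26,10)=1562249 f(26,12)=657799 f(26,14)=230230 f(26,16)=65780 f(26,18)=14950 f(26,20)=2600 f(26,22)=325 f(26,24)=26 f(26,26)=1
Σ_s f(26,s) = 55791790
P = 55791790/67108864 = 27895895/33554432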